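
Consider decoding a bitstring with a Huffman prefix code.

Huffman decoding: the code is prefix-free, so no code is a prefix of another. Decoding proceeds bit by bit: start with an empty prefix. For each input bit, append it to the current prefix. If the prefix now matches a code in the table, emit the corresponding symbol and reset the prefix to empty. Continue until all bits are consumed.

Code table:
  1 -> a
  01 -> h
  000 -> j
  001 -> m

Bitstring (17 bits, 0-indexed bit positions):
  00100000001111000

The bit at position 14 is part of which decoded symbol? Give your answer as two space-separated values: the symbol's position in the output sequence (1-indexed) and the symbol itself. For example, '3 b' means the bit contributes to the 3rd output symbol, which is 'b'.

Bit 0: prefix='0' (no match yet)
Bit 1: prefix='00' (no match yet)
Bit 2: prefix='001' -> emit 'm', reset
Bit 3: prefix='0' (no match yet)
Bit 4: prefix='00' (no match yet)
Bit 5: prefix='000' -> emit 'j', reset
Bit 6: prefix='0' (no match yet)
Bit 7: prefix='00' (no match yet)
Bit 8: prefix='000' -> emit 'j', reset
Bit 9: prefix='0' (no match yet)
Bit 10: prefix='01' -> emit 'h', reset
Bit 11: prefix='1' -> emit 'a', reset
Bit 12: prefix='1' -> emit 'a', reset
Bit 13: prefix='1' -> emit 'a', reset
Bit 14: prefix='0' (no match yet)
Bit 15: prefix='00' (no match yet)
Bit 16: prefix='000' -> emit 'j', reset

Answer: 8 j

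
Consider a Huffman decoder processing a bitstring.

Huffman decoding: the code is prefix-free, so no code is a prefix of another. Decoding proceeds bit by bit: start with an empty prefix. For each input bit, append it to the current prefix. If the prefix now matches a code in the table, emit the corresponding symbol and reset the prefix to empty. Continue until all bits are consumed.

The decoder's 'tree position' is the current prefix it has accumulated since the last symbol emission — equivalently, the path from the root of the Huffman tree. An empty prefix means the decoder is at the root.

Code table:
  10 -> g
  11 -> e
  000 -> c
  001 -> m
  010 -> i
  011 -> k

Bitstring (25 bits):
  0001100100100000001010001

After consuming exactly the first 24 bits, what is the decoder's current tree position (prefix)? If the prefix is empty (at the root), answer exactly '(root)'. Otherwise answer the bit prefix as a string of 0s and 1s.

Answer: 00

Derivation:
Bit 0: prefix='0' (no match yet)
Bit 1: prefix='00' (no match yet)
Bit 2: prefix='000' -> emit 'c', reset
Bit 3: prefix='1' (no match yet)
Bit 4: prefix='11' -> emit 'e', reset
Bit 5: prefix='0' (no match yet)
Bit 6: prefix='00' (no match yet)
Bit 7: prefix='001' -> emit 'm', reset
Bit 8: prefix='0' (no match yet)
Bit 9: prefix='00' (no match yet)
Bit 10: prefix='001' -> emit 'm', reset
Bit 11: prefix='0' (no match yet)
Bit 12: prefix='00' (no match yet)
Bit 13: prefix='000' -> emit 'c', reset
Bit 14: prefix='0' (no match yet)
Bit 15: prefix='00' (no match yet)
Bit 16: prefix='000' -> emit 'c', reset
Bit 17: prefix='0' (no match yet)
Bit 18: prefix='01' (no match yet)
Bit 19: prefix='010' -> emit 'i', reset
Bit 20: prefix='1' (no match yet)
Bit 21: prefix='10' -> emit 'g', reset
Bit 22: prefix='0' (no match yet)
Bit 23: prefix='00' (no match yet)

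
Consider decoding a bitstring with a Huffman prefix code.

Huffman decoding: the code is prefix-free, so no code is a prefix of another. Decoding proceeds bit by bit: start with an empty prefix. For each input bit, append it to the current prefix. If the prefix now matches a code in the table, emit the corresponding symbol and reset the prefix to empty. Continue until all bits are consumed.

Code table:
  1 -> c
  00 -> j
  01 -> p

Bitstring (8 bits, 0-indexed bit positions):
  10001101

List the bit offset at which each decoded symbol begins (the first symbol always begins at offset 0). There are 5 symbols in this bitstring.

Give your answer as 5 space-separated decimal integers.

Answer: 0 1 3 5 6

Derivation:
Bit 0: prefix='1' -> emit 'c', reset
Bit 1: prefix='0' (no match yet)
Bit 2: prefix='00' -> emit 'j', reset
Bit 3: prefix='0' (no match yet)
Bit 4: prefix='01' -> emit 'p', reset
Bit 5: prefix='1' -> emit 'c', reset
Bit 6: prefix='0' (no match yet)
Bit 7: prefix='01' -> emit 'p', reset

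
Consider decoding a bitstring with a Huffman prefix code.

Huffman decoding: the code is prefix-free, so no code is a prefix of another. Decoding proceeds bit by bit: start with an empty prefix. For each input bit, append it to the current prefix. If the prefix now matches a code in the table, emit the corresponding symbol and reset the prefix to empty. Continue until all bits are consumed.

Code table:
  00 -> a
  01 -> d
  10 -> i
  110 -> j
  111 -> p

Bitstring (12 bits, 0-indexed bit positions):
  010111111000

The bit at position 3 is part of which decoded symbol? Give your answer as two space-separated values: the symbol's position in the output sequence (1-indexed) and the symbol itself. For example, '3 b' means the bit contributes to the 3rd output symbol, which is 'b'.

Answer: 2 d

Derivation:
Bit 0: prefix='0' (no match yet)
Bit 1: prefix='01' -> emit 'd', reset
Bit 2: prefix='0' (no match yet)
Bit 3: prefix='01' -> emit 'd', reset
Bit 4: prefix='1' (no match yet)
Bit 5: prefix='11' (no match yet)
Bit 6: prefix='111' -> emit 'p', reset
Bit 7: prefix='1' (no match yet)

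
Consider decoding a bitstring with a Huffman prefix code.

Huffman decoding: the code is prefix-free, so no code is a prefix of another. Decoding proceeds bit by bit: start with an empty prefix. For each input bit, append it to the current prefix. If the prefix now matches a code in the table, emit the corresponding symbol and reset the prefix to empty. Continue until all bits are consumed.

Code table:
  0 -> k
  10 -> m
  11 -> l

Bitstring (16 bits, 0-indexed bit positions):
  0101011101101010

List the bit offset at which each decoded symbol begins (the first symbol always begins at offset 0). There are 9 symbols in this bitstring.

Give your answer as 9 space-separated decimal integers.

Answer: 0 1 3 5 7 9 11 12 14

Derivation:
Bit 0: prefix='0' -> emit 'k', reset
Bit 1: prefix='1' (no match yet)
Bit 2: prefix='10' -> emit 'm', reset
Bit 3: prefix='1' (no match yet)
Bit 4: prefix='10' -> emit 'm', reset
Bit 5: prefix='1' (no match yet)
Bit 6: prefix='11' -> emit 'l', reset
Bit 7: prefix='1' (no match yet)
Bit 8: prefix='10' -> emit 'm', reset
Bit 9: prefix='1' (no match yet)
Bit 10: prefix='11' -> emit 'l', reset
Bit 11: prefix='0' -> emit 'k', reset
Bit 12: prefix='1' (no match yet)
Bit 13: prefix='10' -> emit 'm', reset
Bit 14: prefix='1' (no match yet)
Bit 15: prefix='10' -> emit 'm', reset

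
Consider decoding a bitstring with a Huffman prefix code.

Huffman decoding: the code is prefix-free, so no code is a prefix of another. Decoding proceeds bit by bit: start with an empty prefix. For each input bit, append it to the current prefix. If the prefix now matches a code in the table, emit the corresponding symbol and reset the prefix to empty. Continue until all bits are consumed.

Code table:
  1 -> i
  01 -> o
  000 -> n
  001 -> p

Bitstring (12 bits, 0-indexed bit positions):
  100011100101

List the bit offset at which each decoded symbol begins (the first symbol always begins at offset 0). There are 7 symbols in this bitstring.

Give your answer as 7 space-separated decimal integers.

Answer: 0 1 4 5 6 7 10

Derivation:
Bit 0: prefix='1' -> emit 'i', reset
Bit 1: prefix='0' (no match yet)
Bit 2: prefix='00' (no match yet)
Bit 3: prefix='000' -> emit 'n', reset
Bit 4: prefix='1' -> emit 'i', reset
Bit 5: prefix='1' -> emit 'i', reset
Bit 6: prefix='1' -> emit 'i', reset
Bit 7: prefix='0' (no match yet)
Bit 8: prefix='00' (no match yet)
Bit 9: prefix='001' -> emit 'p', reset
Bit 10: prefix='0' (no match yet)
Bit 11: prefix='01' -> emit 'o', reset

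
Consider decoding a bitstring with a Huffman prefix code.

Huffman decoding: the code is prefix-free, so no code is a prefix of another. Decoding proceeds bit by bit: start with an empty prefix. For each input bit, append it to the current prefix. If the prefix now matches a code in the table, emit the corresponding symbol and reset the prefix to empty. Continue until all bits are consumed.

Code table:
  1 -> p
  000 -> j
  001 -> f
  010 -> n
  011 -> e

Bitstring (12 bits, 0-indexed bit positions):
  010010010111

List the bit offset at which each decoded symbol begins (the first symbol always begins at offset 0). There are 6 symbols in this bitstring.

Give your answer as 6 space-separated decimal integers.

Answer: 0 3 6 9 10 11

Derivation:
Bit 0: prefix='0' (no match yet)
Bit 1: prefix='01' (no match yet)
Bit 2: prefix='010' -> emit 'n', reset
Bit 3: prefix='0' (no match yet)
Bit 4: prefix='01' (no match yet)
Bit 5: prefix='010' -> emit 'n', reset
Bit 6: prefix='0' (no match yet)
Bit 7: prefix='01' (no match yet)
Bit 8: prefix='010' -> emit 'n', reset
Bit 9: prefix='1' -> emit 'p', reset
Bit 10: prefix='1' -> emit 'p', reset
Bit 11: prefix='1' -> emit 'p', reset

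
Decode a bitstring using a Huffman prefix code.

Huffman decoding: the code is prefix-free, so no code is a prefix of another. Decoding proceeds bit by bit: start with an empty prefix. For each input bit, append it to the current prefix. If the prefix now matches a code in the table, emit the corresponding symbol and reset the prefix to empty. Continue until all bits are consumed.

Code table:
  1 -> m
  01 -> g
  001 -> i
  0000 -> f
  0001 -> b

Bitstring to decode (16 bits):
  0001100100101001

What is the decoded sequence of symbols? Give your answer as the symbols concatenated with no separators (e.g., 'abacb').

Bit 0: prefix='0' (no match yet)
Bit 1: prefix='00' (no match yet)
Bit 2: prefix='000' (no match yet)
Bit 3: prefix='0001' -> emit 'b', reset
Bit 4: prefix='1' -> emit 'm', reset
Bit 5: prefix='0' (no match yet)
Bit 6: prefix='00' (no match yet)
Bit 7: prefix='001' -> emit 'i', reset
Bit 8: prefix='0' (no match yet)
Bit 9: prefix='00' (no match yet)
Bit 10: prefix='001' -> emit 'i', reset
Bit 11: prefix='0' (no match yet)
Bit 12: prefix='01' -> emit 'g', reset
Bit 13: prefix='0' (no match yet)
Bit 14: prefix='00' (no match yet)
Bit 15: prefix='001' -> emit 'i', reset

Answer: bmiigi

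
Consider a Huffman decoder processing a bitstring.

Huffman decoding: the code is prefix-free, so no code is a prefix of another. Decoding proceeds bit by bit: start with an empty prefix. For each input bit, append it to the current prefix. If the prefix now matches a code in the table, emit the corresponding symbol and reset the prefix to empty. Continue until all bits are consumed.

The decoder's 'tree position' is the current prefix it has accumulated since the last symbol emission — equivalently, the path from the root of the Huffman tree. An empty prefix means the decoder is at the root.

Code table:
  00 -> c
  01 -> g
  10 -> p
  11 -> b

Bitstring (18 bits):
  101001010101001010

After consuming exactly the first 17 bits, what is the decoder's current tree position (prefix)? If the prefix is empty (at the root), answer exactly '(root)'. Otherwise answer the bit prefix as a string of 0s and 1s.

Answer: 1

Derivation:
Bit 0: prefix='1' (no match yet)
Bit 1: prefix='10' -> emit 'p', reset
Bit 2: prefix='1' (no match yet)
Bit 3: prefix='10' -> emit 'p', reset
Bit 4: prefix='0' (no match yet)
Bit 5: prefix='01' -> emit 'g', reset
Bit 6: prefix='0' (no match yet)
Bit 7: prefix='01' -> emit 'g', reset
Bit 8: prefix='0' (no match yet)
Bit 9: prefix='01' -> emit 'g', reset
Bit 10: prefix='0' (no match yet)
Bit 11: prefix='01' -> emit 'g', reset
Bit 12: prefix='0' (no match yet)
Bit 13: prefix='00' -> emit 'c', reset
Bit 14: prefix='1' (no match yet)
Bit 15: prefix='10' -> emit 'p', reset
Bit 16: prefix='1' (no match yet)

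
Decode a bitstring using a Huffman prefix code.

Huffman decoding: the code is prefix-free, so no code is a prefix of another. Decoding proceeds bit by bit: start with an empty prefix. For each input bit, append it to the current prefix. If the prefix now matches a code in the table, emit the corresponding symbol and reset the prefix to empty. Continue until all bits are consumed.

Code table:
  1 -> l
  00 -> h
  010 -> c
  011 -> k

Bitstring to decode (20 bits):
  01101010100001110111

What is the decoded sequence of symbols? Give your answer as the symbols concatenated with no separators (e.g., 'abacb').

Answer: kclchklkl

Derivation:
Bit 0: prefix='0' (no match yet)
Bit 1: prefix='01' (no match yet)
Bit 2: prefix='011' -> emit 'k', reset
Bit 3: prefix='0' (no match yet)
Bit 4: prefix='01' (no match yet)
Bit 5: prefix='010' -> emit 'c', reset
Bit 6: prefix='1' -> emit 'l', reset
Bit 7: prefix='0' (no match yet)
Bit 8: prefix='01' (no match yet)
Bit 9: prefix='010' -> emit 'c', reset
Bit 10: prefix='0' (no match yet)
Bit 11: prefix='00' -> emit 'h', reset
Bit 12: prefix='0' (no match yet)
Bit 13: prefix='01' (no match yet)
Bit 14: prefix='011' -> emit 'k', reset
Bit 15: prefix='1' -> emit 'l', reset
Bit 16: prefix='0' (no match yet)
Bit 17: prefix='01' (no match yet)
Bit 18: prefix='011' -> emit 'k', reset
Bit 19: prefix='1' -> emit 'l', reset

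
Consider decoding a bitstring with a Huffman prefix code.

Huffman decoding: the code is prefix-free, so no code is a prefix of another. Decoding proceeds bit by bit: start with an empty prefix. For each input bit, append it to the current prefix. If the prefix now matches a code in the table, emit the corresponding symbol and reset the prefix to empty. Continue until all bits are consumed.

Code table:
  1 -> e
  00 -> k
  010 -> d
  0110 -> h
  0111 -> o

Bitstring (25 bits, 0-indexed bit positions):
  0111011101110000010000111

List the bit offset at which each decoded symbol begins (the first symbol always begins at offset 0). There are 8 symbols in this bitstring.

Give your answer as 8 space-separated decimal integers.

Answer: 0 4 8 12 14 16 19 21

Derivation:
Bit 0: prefix='0' (no match yet)
Bit 1: prefix='01' (no match yet)
Bit 2: prefix='011' (no match yet)
Bit 3: prefix='0111' -> emit 'o', reset
Bit 4: prefix='0' (no match yet)
Bit 5: prefix='01' (no match yet)
Bit 6: prefix='011' (no match yet)
Bit 7: prefix='0111' -> emit 'o', reset
Bit 8: prefix='0' (no match yet)
Bit 9: prefix='01' (no match yet)
Bit 10: prefix='011' (no match yet)
Bit 11: prefix='0111' -> emit 'o', reset
Bit 12: prefix='0' (no match yet)
Bit 13: prefix='00' -> emit 'k', reset
Bit 14: prefix='0' (no match yet)
Bit 15: prefix='00' -> emit 'k', reset
Bit 16: prefix='0' (no match yet)
Bit 17: prefix='01' (no match yet)
Bit 18: prefix='010' -> emit 'd', reset
Bit 19: prefix='0' (no match yet)
Bit 20: prefix='00' -> emit 'k', reset
Bit 21: prefix='0' (no match yet)
Bit 22: prefix='01' (no match yet)
Bit 23: prefix='011' (no match yet)
Bit 24: prefix='0111' -> emit 'o', reset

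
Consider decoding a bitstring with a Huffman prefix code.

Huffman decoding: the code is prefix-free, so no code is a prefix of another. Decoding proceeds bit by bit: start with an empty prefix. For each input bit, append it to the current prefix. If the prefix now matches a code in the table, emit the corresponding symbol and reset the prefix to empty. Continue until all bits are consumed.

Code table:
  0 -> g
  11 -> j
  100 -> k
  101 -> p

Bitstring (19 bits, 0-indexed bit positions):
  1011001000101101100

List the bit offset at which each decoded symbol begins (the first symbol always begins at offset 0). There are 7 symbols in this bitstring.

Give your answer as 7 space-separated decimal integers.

Answer: 0 3 6 9 10 13 16

Derivation:
Bit 0: prefix='1' (no match yet)
Bit 1: prefix='10' (no match yet)
Bit 2: prefix='101' -> emit 'p', reset
Bit 3: prefix='1' (no match yet)
Bit 4: prefix='10' (no match yet)
Bit 5: prefix='100' -> emit 'k', reset
Bit 6: prefix='1' (no match yet)
Bit 7: prefix='10' (no match yet)
Bit 8: prefix='100' -> emit 'k', reset
Bit 9: prefix='0' -> emit 'g', reset
Bit 10: prefix='1' (no match yet)
Bit 11: prefix='10' (no match yet)
Bit 12: prefix='101' -> emit 'p', reset
Bit 13: prefix='1' (no match yet)
Bit 14: prefix='10' (no match yet)
Bit 15: prefix='101' -> emit 'p', reset
Bit 16: prefix='1' (no match yet)
Bit 17: prefix='10' (no match yet)
Bit 18: prefix='100' -> emit 'k', reset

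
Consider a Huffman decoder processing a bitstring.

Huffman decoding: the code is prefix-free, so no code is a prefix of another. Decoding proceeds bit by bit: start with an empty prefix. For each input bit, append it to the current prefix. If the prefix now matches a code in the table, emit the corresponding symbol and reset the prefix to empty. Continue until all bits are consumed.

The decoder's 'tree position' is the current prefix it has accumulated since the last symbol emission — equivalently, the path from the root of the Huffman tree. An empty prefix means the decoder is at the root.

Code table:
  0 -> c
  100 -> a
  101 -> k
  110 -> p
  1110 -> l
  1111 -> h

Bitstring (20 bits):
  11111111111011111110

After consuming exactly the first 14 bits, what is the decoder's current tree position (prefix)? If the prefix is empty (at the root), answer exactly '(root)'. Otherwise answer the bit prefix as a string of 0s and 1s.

Bit 0: prefix='1' (no match yet)
Bit 1: prefix='11' (no match yet)
Bit 2: prefix='111' (no match yet)
Bit 3: prefix='1111' -> emit 'h', reset
Bit 4: prefix='1' (no match yet)
Bit 5: prefix='11' (no match yet)
Bit 6: prefix='111' (no match yet)
Bit 7: prefix='1111' -> emit 'h', reset
Bit 8: prefix='1' (no match yet)
Bit 9: prefix='11' (no match yet)
Bit 10: prefix='111' (no match yet)
Bit 11: prefix='1110' -> emit 'l', reset
Bit 12: prefix='1' (no match yet)
Bit 13: prefix='11' (no match yet)

Answer: 11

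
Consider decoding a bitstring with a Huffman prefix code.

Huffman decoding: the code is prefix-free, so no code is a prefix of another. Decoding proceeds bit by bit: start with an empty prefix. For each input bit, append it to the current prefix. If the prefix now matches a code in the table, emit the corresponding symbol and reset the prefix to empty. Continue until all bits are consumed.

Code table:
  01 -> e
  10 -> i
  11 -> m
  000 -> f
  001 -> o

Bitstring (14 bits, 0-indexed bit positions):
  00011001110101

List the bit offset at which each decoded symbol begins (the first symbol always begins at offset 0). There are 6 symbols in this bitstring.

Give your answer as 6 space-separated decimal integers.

Answer: 0 3 5 8 10 12

Derivation:
Bit 0: prefix='0' (no match yet)
Bit 1: prefix='00' (no match yet)
Bit 2: prefix='000' -> emit 'f', reset
Bit 3: prefix='1' (no match yet)
Bit 4: prefix='11' -> emit 'm', reset
Bit 5: prefix='0' (no match yet)
Bit 6: prefix='00' (no match yet)
Bit 7: prefix='001' -> emit 'o', reset
Bit 8: prefix='1' (no match yet)
Bit 9: prefix='11' -> emit 'm', reset
Bit 10: prefix='0' (no match yet)
Bit 11: prefix='01' -> emit 'e', reset
Bit 12: prefix='0' (no match yet)
Bit 13: prefix='01' -> emit 'e', reset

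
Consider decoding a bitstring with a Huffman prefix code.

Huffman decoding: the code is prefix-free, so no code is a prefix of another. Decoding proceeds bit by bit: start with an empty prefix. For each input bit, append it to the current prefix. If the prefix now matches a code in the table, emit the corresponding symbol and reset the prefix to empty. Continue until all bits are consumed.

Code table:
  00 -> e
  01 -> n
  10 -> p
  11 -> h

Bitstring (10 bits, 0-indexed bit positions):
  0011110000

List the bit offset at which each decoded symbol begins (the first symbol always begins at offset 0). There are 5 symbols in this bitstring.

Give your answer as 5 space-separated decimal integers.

Answer: 0 2 4 6 8

Derivation:
Bit 0: prefix='0' (no match yet)
Bit 1: prefix='00' -> emit 'e', reset
Bit 2: prefix='1' (no match yet)
Bit 3: prefix='11' -> emit 'h', reset
Bit 4: prefix='1' (no match yet)
Bit 5: prefix='11' -> emit 'h', reset
Bit 6: prefix='0' (no match yet)
Bit 7: prefix='00' -> emit 'e', reset
Bit 8: prefix='0' (no match yet)
Bit 9: prefix='00' -> emit 'e', reset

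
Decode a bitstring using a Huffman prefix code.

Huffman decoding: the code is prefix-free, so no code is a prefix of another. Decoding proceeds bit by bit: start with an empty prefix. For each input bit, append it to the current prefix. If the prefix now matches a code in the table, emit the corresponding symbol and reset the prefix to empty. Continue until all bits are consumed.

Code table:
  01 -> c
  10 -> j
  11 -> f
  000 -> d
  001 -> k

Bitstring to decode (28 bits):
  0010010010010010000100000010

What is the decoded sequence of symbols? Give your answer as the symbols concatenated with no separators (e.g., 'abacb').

Bit 0: prefix='0' (no match yet)
Bit 1: prefix='00' (no match yet)
Bit 2: prefix='001' -> emit 'k', reset
Bit 3: prefix='0' (no match yet)
Bit 4: prefix='00' (no match yet)
Bit 5: prefix='001' -> emit 'k', reset
Bit 6: prefix='0' (no match yet)
Bit 7: prefix='00' (no match yet)
Bit 8: prefix='001' -> emit 'k', reset
Bit 9: prefix='0' (no match yet)
Bit 10: prefix='00' (no match yet)
Bit 11: prefix='001' -> emit 'k', reset
Bit 12: prefix='0' (no match yet)
Bit 13: prefix='00' (no match yet)
Bit 14: prefix='001' -> emit 'k', reset
Bit 15: prefix='0' (no match yet)
Bit 16: prefix='00' (no match yet)
Bit 17: prefix='000' -> emit 'd', reset
Bit 18: prefix='0' (no match yet)
Bit 19: prefix='01' -> emit 'c', reset
Bit 20: prefix='0' (no match yet)
Bit 21: prefix='00' (no match yet)
Bit 22: prefix='000' -> emit 'd', reset
Bit 23: prefix='0' (no match yet)
Bit 24: prefix='00' (no match yet)
Bit 25: prefix='000' -> emit 'd', reset
Bit 26: prefix='1' (no match yet)
Bit 27: prefix='10' -> emit 'j', reset

Answer: kkkkkdcddj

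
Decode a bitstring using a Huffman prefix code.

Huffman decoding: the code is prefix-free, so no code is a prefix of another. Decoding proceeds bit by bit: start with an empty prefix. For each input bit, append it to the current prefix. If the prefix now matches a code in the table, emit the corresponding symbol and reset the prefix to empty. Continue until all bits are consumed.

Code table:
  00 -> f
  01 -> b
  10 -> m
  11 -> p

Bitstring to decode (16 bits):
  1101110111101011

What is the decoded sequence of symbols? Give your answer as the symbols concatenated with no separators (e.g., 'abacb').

Answer: pbpbpmmp

Derivation:
Bit 0: prefix='1' (no match yet)
Bit 1: prefix='11' -> emit 'p', reset
Bit 2: prefix='0' (no match yet)
Bit 3: prefix='01' -> emit 'b', reset
Bit 4: prefix='1' (no match yet)
Bit 5: prefix='11' -> emit 'p', reset
Bit 6: prefix='0' (no match yet)
Bit 7: prefix='01' -> emit 'b', reset
Bit 8: prefix='1' (no match yet)
Bit 9: prefix='11' -> emit 'p', reset
Bit 10: prefix='1' (no match yet)
Bit 11: prefix='10' -> emit 'm', reset
Bit 12: prefix='1' (no match yet)
Bit 13: prefix='10' -> emit 'm', reset
Bit 14: prefix='1' (no match yet)
Bit 15: prefix='11' -> emit 'p', reset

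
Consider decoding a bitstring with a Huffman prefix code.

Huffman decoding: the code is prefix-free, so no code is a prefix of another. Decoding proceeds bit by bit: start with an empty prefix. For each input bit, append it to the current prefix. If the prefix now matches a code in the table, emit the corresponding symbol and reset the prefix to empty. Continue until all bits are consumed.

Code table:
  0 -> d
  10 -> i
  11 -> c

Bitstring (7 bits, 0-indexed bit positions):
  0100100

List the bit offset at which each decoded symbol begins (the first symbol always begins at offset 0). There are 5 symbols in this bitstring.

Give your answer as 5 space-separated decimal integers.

Answer: 0 1 3 4 6

Derivation:
Bit 0: prefix='0' -> emit 'd', reset
Bit 1: prefix='1' (no match yet)
Bit 2: prefix='10' -> emit 'i', reset
Bit 3: prefix='0' -> emit 'd', reset
Bit 4: prefix='1' (no match yet)
Bit 5: prefix='10' -> emit 'i', reset
Bit 6: prefix='0' -> emit 'd', reset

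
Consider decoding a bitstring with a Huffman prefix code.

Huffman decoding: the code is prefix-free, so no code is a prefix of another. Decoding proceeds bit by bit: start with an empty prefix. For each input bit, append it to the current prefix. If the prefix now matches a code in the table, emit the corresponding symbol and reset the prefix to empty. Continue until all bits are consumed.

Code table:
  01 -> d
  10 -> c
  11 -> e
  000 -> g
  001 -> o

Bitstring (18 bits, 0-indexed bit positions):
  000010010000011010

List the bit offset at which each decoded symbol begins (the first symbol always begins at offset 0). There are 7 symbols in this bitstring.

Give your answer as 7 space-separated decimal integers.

Answer: 0 3 5 8 11 14 16

Derivation:
Bit 0: prefix='0' (no match yet)
Bit 1: prefix='00' (no match yet)
Bit 2: prefix='000' -> emit 'g', reset
Bit 3: prefix='0' (no match yet)
Bit 4: prefix='01' -> emit 'd', reset
Bit 5: prefix='0' (no match yet)
Bit 6: prefix='00' (no match yet)
Bit 7: prefix='001' -> emit 'o', reset
Bit 8: prefix='0' (no match yet)
Bit 9: prefix='00' (no match yet)
Bit 10: prefix='000' -> emit 'g', reset
Bit 11: prefix='0' (no match yet)
Bit 12: prefix='00' (no match yet)
Bit 13: prefix='001' -> emit 'o', reset
Bit 14: prefix='1' (no match yet)
Bit 15: prefix='10' -> emit 'c', reset
Bit 16: prefix='1' (no match yet)
Bit 17: prefix='10' -> emit 'c', reset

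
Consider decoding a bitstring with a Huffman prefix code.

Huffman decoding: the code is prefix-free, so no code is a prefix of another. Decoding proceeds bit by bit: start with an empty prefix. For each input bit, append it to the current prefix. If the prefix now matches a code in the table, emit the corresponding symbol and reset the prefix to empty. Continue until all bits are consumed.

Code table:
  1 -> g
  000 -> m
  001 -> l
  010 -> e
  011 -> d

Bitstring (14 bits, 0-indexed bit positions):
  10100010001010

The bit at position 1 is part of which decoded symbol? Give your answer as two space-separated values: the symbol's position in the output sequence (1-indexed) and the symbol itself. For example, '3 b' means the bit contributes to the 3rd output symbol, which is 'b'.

Bit 0: prefix='1' -> emit 'g', reset
Bit 1: prefix='0' (no match yet)
Bit 2: prefix='01' (no match yet)
Bit 3: prefix='010' -> emit 'e', reset
Bit 4: prefix='0' (no match yet)
Bit 5: prefix='00' (no match yet)

Answer: 2 e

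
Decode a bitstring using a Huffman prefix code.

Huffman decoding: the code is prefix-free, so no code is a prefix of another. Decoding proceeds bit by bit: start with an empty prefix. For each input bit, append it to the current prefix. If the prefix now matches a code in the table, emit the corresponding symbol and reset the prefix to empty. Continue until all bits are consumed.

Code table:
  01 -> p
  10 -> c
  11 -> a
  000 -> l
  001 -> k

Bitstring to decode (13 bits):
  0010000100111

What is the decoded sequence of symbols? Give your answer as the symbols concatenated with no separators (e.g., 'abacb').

Answer: klpka

Derivation:
Bit 0: prefix='0' (no match yet)
Bit 1: prefix='00' (no match yet)
Bit 2: prefix='001' -> emit 'k', reset
Bit 3: prefix='0' (no match yet)
Bit 4: prefix='00' (no match yet)
Bit 5: prefix='000' -> emit 'l', reset
Bit 6: prefix='0' (no match yet)
Bit 7: prefix='01' -> emit 'p', reset
Bit 8: prefix='0' (no match yet)
Bit 9: prefix='00' (no match yet)
Bit 10: prefix='001' -> emit 'k', reset
Bit 11: prefix='1' (no match yet)
Bit 12: prefix='11' -> emit 'a', reset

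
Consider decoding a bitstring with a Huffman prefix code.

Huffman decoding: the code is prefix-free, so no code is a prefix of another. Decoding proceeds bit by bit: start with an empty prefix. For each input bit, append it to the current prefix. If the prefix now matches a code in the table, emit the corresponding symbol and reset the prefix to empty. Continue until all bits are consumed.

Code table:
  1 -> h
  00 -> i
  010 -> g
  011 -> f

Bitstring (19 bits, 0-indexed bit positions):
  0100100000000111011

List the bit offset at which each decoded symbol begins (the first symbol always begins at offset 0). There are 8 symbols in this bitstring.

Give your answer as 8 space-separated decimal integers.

Answer: 0 3 6 8 10 12 15 16

Derivation:
Bit 0: prefix='0' (no match yet)
Bit 1: prefix='01' (no match yet)
Bit 2: prefix='010' -> emit 'g', reset
Bit 3: prefix='0' (no match yet)
Bit 4: prefix='01' (no match yet)
Bit 5: prefix='010' -> emit 'g', reset
Bit 6: prefix='0' (no match yet)
Bit 7: prefix='00' -> emit 'i', reset
Bit 8: prefix='0' (no match yet)
Bit 9: prefix='00' -> emit 'i', reset
Bit 10: prefix='0' (no match yet)
Bit 11: prefix='00' -> emit 'i', reset
Bit 12: prefix='0' (no match yet)
Bit 13: prefix='01' (no match yet)
Bit 14: prefix='011' -> emit 'f', reset
Bit 15: prefix='1' -> emit 'h', reset
Bit 16: prefix='0' (no match yet)
Bit 17: prefix='01' (no match yet)
Bit 18: prefix='011' -> emit 'f', reset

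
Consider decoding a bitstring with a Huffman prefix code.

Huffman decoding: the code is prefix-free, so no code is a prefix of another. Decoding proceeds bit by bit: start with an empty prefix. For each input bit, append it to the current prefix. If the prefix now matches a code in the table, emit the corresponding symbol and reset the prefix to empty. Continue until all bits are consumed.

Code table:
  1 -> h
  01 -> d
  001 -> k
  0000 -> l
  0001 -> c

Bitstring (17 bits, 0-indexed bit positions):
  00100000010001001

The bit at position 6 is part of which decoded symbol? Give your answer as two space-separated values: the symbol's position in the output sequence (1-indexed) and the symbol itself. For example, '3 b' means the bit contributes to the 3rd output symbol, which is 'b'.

Answer: 2 l

Derivation:
Bit 0: prefix='0' (no match yet)
Bit 1: prefix='00' (no match yet)
Bit 2: prefix='001' -> emit 'k', reset
Bit 3: prefix='0' (no match yet)
Bit 4: prefix='00' (no match yet)
Bit 5: prefix='000' (no match yet)
Bit 6: prefix='0000' -> emit 'l', reset
Bit 7: prefix='0' (no match yet)
Bit 8: prefix='00' (no match yet)
Bit 9: prefix='001' -> emit 'k', reset
Bit 10: prefix='0' (no match yet)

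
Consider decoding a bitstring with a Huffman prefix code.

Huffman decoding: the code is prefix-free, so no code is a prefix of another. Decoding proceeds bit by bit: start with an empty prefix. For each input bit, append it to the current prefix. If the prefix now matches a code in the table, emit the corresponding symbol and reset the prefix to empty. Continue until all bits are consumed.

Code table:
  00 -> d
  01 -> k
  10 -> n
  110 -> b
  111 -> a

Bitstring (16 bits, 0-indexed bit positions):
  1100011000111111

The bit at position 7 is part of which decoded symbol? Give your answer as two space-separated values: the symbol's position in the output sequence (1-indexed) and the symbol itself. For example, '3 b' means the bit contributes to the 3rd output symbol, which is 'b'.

Answer: 3 b

Derivation:
Bit 0: prefix='1' (no match yet)
Bit 1: prefix='11' (no match yet)
Bit 2: prefix='110' -> emit 'b', reset
Bit 3: prefix='0' (no match yet)
Bit 4: prefix='00' -> emit 'd', reset
Bit 5: prefix='1' (no match yet)
Bit 6: prefix='11' (no match yet)
Bit 7: prefix='110' -> emit 'b', reset
Bit 8: prefix='0' (no match yet)
Bit 9: prefix='00' -> emit 'd', reset
Bit 10: prefix='1' (no match yet)
Bit 11: prefix='11' (no match yet)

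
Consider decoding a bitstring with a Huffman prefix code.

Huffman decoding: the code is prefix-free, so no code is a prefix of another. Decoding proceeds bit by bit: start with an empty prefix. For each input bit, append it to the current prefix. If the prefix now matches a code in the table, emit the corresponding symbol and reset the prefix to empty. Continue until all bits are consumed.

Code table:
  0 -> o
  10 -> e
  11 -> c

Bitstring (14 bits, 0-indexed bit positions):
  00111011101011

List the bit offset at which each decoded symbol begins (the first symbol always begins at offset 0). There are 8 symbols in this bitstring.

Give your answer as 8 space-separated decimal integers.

Answer: 0 1 2 4 6 8 10 12

Derivation:
Bit 0: prefix='0' -> emit 'o', reset
Bit 1: prefix='0' -> emit 'o', reset
Bit 2: prefix='1' (no match yet)
Bit 3: prefix='11' -> emit 'c', reset
Bit 4: prefix='1' (no match yet)
Bit 5: prefix='10' -> emit 'e', reset
Bit 6: prefix='1' (no match yet)
Bit 7: prefix='11' -> emit 'c', reset
Bit 8: prefix='1' (no match yet)
Bit 9: prefix='10' -> emit 'e', reset
Bit 10: prefix='1' (no match yet)
Bit 11: prefix='10' -> emit 'e', reset
Bit 12: prefix='1' (no match yet)
Bit 13: prefix='11' -> emit 'c', reset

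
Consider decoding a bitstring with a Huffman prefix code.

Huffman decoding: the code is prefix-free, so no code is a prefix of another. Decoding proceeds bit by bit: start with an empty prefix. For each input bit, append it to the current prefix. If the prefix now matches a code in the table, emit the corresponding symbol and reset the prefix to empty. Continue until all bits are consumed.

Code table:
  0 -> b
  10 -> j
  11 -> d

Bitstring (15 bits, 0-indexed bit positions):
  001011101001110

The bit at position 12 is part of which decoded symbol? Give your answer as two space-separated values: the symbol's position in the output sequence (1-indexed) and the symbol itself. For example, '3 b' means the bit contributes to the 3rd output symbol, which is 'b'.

Answer: 8 d

Derivation:
Bit 0: prefix='0' -> emit 'b', reset
Bit 1: prefix='0' -> emit 'b', reset
Bit 2: prefix='1' (no match yet)
Bit 3: prefix='10' -> emit 'j', reset
Bit 4: prefix='1' (no match yet)
Bit 5: prefix='11' -> emit 'd', reset
Bit 6: prefix='1' (no match yet)
Bit 7: prefix='10' -> emit 'j', reset
Bit 8: prefix='1' (no match yet)
Bit 9: prefix='10' -> emit 'j', reset
Bit 10: prefix='0' -> emit 'b', reset
Bit 11: prefix='1' (no match yet)
Bit 12: prefix='11' -> emit 'd', reset
Bit 13: prefix='1' (no match yet)
Bit 14: prefix='10' -> emit 'j', reset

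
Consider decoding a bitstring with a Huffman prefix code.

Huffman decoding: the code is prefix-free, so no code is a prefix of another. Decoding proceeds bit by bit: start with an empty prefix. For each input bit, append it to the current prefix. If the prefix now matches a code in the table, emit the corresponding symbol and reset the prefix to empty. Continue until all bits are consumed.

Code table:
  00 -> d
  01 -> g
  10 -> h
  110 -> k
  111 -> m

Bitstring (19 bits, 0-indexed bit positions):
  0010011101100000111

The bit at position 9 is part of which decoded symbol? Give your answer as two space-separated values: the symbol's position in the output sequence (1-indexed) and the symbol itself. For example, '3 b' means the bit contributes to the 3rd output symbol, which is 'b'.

Answer: 5 k

Derivation:
Bit 0: prefix='0' (no match yet)
Bit 1: prefix='00' -> emit 'd', reset
Bit 2: prefix='1' (no match yet)
Bit 3: prefix='10' -> emit 'h', reset
Bit 4: prefix='0' (no match yet)
Bit 5: prefix='01' -> emit 'g', reset
Bit 6: prefix='1' (no match yet)
Bit 7: prefix='11' (no match yet)
Bit 8: prefix='110' -> emit 'k', reset
Bit 9: prefix='1' (no match yet)
Bit 10: prefix='11' (no match yet)
Bit 11: prefix='110' -> emit 'k', reset
Bit 12: prefix='0' (no match yet)
Bit 13: prefix='00' -> emit 'd', reset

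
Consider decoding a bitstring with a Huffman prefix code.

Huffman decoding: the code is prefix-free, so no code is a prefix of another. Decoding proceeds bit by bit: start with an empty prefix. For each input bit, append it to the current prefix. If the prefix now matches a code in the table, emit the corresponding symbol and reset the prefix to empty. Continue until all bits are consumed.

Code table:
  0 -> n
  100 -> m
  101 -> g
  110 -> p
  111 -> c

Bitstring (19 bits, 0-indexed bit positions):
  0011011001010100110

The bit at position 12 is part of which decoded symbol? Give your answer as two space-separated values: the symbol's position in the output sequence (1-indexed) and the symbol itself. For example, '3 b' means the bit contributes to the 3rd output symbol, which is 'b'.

Bit 0: prefix='0' -> emit 'n', reset
Bit 1: prefix='0' -> emit 'n', reset
Bit 2: prefix='1' (no match yet)
Bit 3: prefix='11' (no match yet)
Bit 4: prefix='110' -> emit 'p', reset
Bit 5: prefix='1' (no match yet)
Bit 6: prefix='11' (no match yet)
Bit 7: prefix='110' -> emit 'p', reset
Bit 8: prefix='0' -> emit 'n', reset
Bit 9: prefix='1' (no match yet)
Bit 10: prefix='10' (no match yet)
Bit 11: prefix='101' -> emit 'g', reset
Bit 12: prefix='0' -> emit 'n', reset
Bit 13: prefix='1' (no match yet)
Bit 14: prefix='10' (no match yet)
Bit 15: prefix='100' -> emit 'm', reset
Bit 16: prefix='1' (no match yet)

Answer: 7 n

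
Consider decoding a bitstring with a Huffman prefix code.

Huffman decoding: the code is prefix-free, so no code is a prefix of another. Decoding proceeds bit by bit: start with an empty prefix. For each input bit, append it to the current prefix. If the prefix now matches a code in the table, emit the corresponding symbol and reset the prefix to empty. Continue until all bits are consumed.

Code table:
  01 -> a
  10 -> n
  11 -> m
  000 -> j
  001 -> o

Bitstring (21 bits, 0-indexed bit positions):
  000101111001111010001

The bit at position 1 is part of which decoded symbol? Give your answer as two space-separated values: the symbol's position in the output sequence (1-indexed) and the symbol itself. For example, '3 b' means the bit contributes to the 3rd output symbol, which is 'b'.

Answer: 1 j

Derivation:
Bit 0: prefix='0' (no match yet)
Bit 1: prefix='00' (no match yet)
Bit 2: prefix='000' -> emit 'j', reset
Bit 3: prefix='1' (no match yet)
Bit 4: prefix='10' -> emit 'n', reset
Bit 5: prefix='1' (no match yet)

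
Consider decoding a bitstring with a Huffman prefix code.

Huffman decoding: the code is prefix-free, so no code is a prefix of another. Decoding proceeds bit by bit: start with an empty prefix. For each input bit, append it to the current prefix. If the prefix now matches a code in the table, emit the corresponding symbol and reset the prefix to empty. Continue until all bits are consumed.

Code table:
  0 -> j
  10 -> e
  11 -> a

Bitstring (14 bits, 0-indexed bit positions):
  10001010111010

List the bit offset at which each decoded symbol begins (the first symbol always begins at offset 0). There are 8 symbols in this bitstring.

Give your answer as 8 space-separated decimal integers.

Answer: 0 2 3 4 6 8 10 12

Derivation:
Bit 0: prefix='1' (no match yet)
Bit 1: prefix='10' -> emit 'e', reset
Bit 2: prefix='0' -> emit 'j', reset
Bit 3: prefix='0' -> emit 'j', reset
Bit 4: prefix='1' (no match yet)
Bit 5: prefix='10' -> emit 'e', reset
Bit 6: prefix='1' (no match yet)
Bit 7: prefix='10' -> emit 'e', reset
Bit 8: prefix='1' (no match yet)
Bit 9: prefix='11' -> emit 'a', reset
Bit 10: prefix='1' (no match yet)
Bit 11: prefix='10' -> emit 'e', reset
Bit 12: prefix='1' (no match yet)
Bit 13: prefix='10' -> emit 'e', reset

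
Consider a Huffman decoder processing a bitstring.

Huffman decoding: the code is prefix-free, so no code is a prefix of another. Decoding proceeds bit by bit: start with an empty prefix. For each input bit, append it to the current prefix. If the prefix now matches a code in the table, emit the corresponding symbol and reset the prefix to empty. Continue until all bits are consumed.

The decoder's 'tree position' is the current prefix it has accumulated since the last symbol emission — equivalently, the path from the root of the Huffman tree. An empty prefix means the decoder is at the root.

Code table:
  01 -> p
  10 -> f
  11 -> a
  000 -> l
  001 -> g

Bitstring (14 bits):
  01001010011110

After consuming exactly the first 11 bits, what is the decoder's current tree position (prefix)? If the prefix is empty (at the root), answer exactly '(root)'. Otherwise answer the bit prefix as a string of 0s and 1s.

Answer: 1

Derivation:
Bit 0: prefix='0' (no match yet)
Bit 1: prefix='01' -> emit 'p', reset
Bit 2: prefix='0' (no match yet)
Bit 3: prefix='00' (no match yet)
Bit 4: prefix='001' -> emit 'g', reset
Bit 5: prefix='0' (no match yet)
Bit 6: prefix='01' -> emit 'p', reset
Bit 7: prefix='0' (no match yet)
Bit 8: prefix='00' (no match yet)
Bit 9: prefix='001' -> emit 'g', reset
Bit 10: prefix='1' (no match yet)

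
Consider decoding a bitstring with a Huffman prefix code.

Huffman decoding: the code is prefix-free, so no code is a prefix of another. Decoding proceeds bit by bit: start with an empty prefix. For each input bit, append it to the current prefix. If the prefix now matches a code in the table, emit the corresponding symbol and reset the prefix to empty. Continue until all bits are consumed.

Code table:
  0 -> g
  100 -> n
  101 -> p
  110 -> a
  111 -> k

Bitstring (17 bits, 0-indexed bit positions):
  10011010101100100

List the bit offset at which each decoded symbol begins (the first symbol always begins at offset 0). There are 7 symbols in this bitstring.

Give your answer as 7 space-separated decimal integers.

Answer: 0 3 6 9 10 13 14

Derivation:
Bit 0: prefix='1' (no match yet)
Bit 1: prefix='10' (no match yet)
Bit 2: prefix='100' -> emit 'n', reset
Bit 3: prefix='1' (no match yet)
Bit 4: prefix='11' (no match yet)
Bit 5: prefix='110' -> emit 'a', reset
Bit 6: prefix='1' (no match yet)
Bit 7: prefix='10' (no match yet)
Bit 8: prefix='101' -> emit 'p', reset
Bit 9: prefix='0' -> emit 'g', reset
Bit 10: prefix='1' (no match yet)
Bit 11: prefix='11' (no match yet)
Bit 12: prefix='110' -> emit 'a', reset
Bit 13: prefix='0' -> emit 'g', reset
Bit 14: prefix='1' (no match yet)
Bit 15: prefix='10' (no match yet)
Bit 16: prefix='100' -> emit 'n', reset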